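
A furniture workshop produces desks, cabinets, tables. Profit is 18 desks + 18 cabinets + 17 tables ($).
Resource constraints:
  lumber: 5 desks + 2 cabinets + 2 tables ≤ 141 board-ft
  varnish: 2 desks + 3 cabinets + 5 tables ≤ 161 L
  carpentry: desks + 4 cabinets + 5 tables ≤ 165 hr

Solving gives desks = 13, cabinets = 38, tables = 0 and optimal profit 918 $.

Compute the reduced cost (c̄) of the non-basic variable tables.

-4

At the optimum: lumber uses 141 of 141 (binding); varnish uses 140 of 161 (slack = 21); carpentry uses 165 of 165 (binding).
Since varnish is not tight, its dual is 0.
Dual feasibility on the basic columns requires 5·y_lumber + 1·y_carpentry = 18, 2·y_lumber + 4·y_carpentry = 18.
Solving: y_lumber = 3, y_carpentry = 3.
Reduced cost of tables: c₃ − yᵀa₃ = 17 − (3·2 + 3·5) = 17 − 21 = -4.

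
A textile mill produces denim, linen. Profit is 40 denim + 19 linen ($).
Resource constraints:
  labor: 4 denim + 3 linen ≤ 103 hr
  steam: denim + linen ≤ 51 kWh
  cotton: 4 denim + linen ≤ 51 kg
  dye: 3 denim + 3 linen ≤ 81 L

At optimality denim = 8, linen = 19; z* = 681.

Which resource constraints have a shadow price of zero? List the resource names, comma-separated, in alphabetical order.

labor, steam

labor: 89/103 (slack 14)
steam: 27/51 (slack 24)
cotton: 51/51 (binding)
dye: 81/81 (binding)
By complementary slackness, a constraint with positive slack has shadow price 0 → labor, steam.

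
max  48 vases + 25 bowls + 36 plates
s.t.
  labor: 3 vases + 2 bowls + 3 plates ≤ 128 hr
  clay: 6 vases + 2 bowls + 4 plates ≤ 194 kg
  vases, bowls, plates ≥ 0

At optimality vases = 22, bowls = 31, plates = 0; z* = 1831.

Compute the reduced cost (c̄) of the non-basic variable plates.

Check each constraint at x*: labor 128/128 (tight); clay 194/194 (tight).
The binding rows give the dual system: 3·y_labor + 6·y_clay = 48 and 2·y_labor + 2·y_clay = 25.
→ y_labor = 9 and y_clay = 3.5.
Reduced cost of plates: c₃ − yᵀa₃ = 36 − (9·3 + 3.5·4) = 36 − 41 = -5.

-5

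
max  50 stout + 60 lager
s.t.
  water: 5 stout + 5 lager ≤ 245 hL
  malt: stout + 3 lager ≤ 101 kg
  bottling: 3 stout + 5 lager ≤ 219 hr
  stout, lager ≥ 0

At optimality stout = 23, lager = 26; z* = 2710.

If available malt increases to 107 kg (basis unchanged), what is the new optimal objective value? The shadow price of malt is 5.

Δb = 6, so new z* = 2710 + (5)·(6) = 2710 + 30 = 2740.

2740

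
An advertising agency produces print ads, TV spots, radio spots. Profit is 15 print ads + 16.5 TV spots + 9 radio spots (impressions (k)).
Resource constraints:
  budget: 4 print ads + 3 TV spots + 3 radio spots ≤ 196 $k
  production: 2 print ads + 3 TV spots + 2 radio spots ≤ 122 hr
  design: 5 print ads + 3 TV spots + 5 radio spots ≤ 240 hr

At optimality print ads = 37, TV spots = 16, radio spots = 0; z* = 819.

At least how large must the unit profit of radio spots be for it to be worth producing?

13

Check each constraint at x*: budget 196/196 (tight); production 122/122 (tight); design 233/240 (slack 7).
Since design is not tight, its dual is 0.
The binding rows give the dual system: 4·y_budget + 2·y_production = 15 and 3·y_budget + 3·y_production = 16.5.
Solving: y_budget = 2, y_production = 3.5.
radio spots enters the basis when its profit ≥ yᵀa₃ = 2·3 + 3.5·2 = 13.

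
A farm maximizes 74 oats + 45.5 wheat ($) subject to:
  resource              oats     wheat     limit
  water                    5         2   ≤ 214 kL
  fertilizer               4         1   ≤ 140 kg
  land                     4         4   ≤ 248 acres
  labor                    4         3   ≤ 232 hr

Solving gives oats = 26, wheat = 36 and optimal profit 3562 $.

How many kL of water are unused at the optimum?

12

water used = 5·26 + 2·36 = 202; slack = 214 − 202 = 12.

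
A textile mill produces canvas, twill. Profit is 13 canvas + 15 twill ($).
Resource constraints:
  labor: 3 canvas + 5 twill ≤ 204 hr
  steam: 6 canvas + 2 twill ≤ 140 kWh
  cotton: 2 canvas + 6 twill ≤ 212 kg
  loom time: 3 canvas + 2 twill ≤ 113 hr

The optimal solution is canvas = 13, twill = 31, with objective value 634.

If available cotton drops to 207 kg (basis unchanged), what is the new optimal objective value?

Binding: steam and cotton. Non-binding: labor (10 unused), loom time (12 unused).
By complementary slackness, y = 0 for the non-binding constraints.
From A_Bᵀ y = c: 6·y_steam + 2·y_cotton = 13; 2·y_steam + 6·y_cotton = 15.
Solving: y_steam = 1.5, y_cotton = 2.
Δz = y_cotton·Δb = 2 × (-5) = -10, so new z* = 634 − 10 = 624.

624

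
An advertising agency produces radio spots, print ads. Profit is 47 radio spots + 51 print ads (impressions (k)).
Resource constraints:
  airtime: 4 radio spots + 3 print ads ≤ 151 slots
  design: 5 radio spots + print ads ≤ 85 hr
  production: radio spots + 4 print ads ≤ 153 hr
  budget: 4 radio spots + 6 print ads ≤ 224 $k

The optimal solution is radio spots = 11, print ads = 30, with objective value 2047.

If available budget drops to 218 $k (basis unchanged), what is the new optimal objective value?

1999

At the optimum: airtime uses 134 of 151 (slack = 17); design uses 85 of 85 (binding); production uses 131 of 153 (slack = 22); budget uses 224 of 224 (binding).
By complementary slackness, y = 0 for the non-binding constraints.
Dual feasibility on the basic columns requires 5·y_design + 4·y_budget = 47, 1·y_design + 6·y_budget = 51.
Solving: y_design = 3, y_budget = 8.
Δz = y_budget·Δb = 8 × (-6) = -48, so new z* = 2047 − 48 = 1999.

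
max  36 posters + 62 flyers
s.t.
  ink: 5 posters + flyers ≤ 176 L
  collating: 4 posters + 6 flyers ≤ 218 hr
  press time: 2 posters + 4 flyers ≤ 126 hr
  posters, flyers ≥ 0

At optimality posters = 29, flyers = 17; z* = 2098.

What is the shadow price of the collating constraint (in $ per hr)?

At the optimum: ink uses 162 of 176 (slack = 14); collating uses 218 of 218 (binding); press time uses 126 of 126 (binding).
Since ink is not tight, its dual is 0.
The binding rows give the dual system: 4·y_collating + 2·y_press time = 36 and 6·y_collating + 4·y_press time = 62.
→ y_collating = 5 and y_press time = 8.
Shadow price of collating = 5.

5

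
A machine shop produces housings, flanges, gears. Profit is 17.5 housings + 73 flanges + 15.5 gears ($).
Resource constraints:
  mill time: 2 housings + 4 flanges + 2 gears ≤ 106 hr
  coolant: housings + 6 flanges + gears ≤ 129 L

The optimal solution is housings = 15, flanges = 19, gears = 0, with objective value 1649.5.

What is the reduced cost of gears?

-2

Check each constraint at x*: mill time 106/106 (tight); coolant 129/129 (tight).
The binding rows give the dual system: 2·y_mill time + 1·y_coolant = 17.5 and 4·y_mill time + 6·y_coolant = 73.
→ y_mill time = 4 and y_coolant = 9.5.
Reduced cost of gears: c₃ − yᵀa₃ = 15.5 − (4·2 + 9.5·1) = 15.5 − 17.5 = -2.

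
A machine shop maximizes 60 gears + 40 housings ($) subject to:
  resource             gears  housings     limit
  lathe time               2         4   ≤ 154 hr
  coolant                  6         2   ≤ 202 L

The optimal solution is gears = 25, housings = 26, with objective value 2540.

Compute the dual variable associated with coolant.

Both lathe time and coolant are binding at x*.
From A_Bᵀ y = c: 2·y_lathe time + 6·y_coolant = 60; 4·y_lathe time + 2·y_coolant = 40.
This yields shadow prices y_lathe time = 6, y_coolant = 8.
Shadow price of coolant = 8.

8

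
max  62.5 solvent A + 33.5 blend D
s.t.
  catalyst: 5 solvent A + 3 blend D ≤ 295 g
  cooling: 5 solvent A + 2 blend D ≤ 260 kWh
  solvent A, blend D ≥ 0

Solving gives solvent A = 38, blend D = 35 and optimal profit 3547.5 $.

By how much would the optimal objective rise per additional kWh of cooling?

4

Check each constraint at x*: catalyst 295/295 (tight); cooling 260/260 (tight).
Dual feasibility on the basic columns requires 5·y_catalyst + 5·y_cooling = 62.5, 3·y_catalyst + 2·y_cooling = 33.5.
This yields shadow prices y_catalyst = 8.5, y_cooling = 4.
Shadow price of cooling = 4.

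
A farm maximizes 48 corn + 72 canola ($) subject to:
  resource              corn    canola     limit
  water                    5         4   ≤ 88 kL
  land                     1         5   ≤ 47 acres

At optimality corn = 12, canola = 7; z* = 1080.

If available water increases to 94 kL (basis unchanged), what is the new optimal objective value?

1128

Both water and land are binding at x*.
From A_Bᵀ y = c: 5·y_water + 1·y_land = 48; 4·y_water + 5·y_land = 72.
→ y_water = 8 and y_land = 8.
Δz = y_water·Δb = 8 × (6) = 48, so new z* = 1080 + 48 = 1128.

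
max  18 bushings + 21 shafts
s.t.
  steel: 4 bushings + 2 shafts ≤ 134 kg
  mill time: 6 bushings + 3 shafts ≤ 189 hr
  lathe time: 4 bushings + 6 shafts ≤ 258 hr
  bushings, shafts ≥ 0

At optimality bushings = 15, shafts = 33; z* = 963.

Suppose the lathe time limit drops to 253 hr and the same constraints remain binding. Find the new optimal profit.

948

Check each constraint at x*: steel 126/134 (slack 8); mill time 189/189 (tight); lathe time 258/258 (tight).
By complementary slackness, y = 0 for the non-binding constraint.
Dual feasibility on the basic columns requires 6·y_mill time + 4·y_lathe time = 18, 3·y_mill time + 6·y_lathe time = 21.
This yields shadow prices y_mill time = 1, y_lathe time = 3.
Δz = y_lathe time·Δb = 3 × (-5) = -15, so new z* = 963 − 15 = 948.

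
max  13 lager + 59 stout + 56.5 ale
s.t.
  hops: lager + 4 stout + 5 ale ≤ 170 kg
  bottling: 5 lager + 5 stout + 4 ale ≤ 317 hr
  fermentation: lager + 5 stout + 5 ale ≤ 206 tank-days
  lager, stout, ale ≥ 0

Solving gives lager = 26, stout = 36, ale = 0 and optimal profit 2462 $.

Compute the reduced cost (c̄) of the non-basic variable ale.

-8.5

Binding: hops and fermentation. Non-binding: bottling (7 unused).
Slack constraints have shadow price 0 (complementary slackness).
From A_Bᵀ y = c: 1·y_hops + 1·y_fermentation = 13; 4·y_hops + 5·y_fermentation = 59.
→ y_hops = 6 and y_fermentation = 7.
Reduced cost of ale: c₃ − yᵀa₃ = 56.5 − (6·5 + 7·5) = 56.5 − 65 = -8.5.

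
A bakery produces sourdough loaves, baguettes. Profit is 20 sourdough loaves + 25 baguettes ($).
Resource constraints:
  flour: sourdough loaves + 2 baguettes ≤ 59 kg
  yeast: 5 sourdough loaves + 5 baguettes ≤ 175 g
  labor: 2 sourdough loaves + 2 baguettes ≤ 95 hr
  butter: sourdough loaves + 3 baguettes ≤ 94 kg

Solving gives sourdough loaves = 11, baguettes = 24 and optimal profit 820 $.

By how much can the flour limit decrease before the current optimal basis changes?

24

Binding constraints: flour, yeast. The basis is B = [[1,2],[5,5]] with det -5.
Per unit decrease in flour, x* moves by d = (1, -1).
The basis stays optimal until baguettes reaches 0; allowable decrease = 24 kg.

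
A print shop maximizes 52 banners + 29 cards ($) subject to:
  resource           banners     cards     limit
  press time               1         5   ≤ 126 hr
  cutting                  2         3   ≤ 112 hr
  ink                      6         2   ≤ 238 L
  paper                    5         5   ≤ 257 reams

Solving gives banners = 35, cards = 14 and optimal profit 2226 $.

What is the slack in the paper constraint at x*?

12

paper used = 5·35 + 5·14 = 245; slack = 257 − 245 = 12.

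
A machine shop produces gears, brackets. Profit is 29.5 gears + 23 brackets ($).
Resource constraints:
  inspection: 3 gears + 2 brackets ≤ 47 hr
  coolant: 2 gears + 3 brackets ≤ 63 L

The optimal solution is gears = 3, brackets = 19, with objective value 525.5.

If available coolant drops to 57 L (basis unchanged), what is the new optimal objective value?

513.5

Check each constraint at x*: inspection 47/47 (tight); coolant 63/63 (tight).
From A_Bᵀ y = c: 3·y_inspection + 2·y_coolant = 29.5; 2·y_inspection + 3·y_coolant = 23.
Solving: y_inspection = 8.5, y_coolant = 2.
Δz = y_coolant·Δb = 2 × (-6) = -12, so new z* = 525.5 − 12 = 513.5.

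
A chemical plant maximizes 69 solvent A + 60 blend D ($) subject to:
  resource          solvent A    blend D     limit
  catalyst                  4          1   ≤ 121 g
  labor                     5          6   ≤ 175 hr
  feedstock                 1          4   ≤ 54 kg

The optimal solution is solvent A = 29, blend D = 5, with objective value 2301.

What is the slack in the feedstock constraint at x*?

5

feedstock used = 1·29 + 4·5 = 49; slack = 54 − 49 = 5.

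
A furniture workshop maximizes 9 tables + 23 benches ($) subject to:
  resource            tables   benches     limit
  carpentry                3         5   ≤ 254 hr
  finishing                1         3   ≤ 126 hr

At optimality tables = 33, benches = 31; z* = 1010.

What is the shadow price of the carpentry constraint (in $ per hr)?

At the optimum: carpentry uses 254 of 254 (binding); finishing uses 126 of 126 (binding).
From A_Bᵀ y = c: 3·y_carpentry + 1·y_finishing = 9; 5·y_carpentry + 3·y_finishing = 23.
→ y_carpentry = 1 and y_finishing = 6.
Shadow price of carpentry = 1.

1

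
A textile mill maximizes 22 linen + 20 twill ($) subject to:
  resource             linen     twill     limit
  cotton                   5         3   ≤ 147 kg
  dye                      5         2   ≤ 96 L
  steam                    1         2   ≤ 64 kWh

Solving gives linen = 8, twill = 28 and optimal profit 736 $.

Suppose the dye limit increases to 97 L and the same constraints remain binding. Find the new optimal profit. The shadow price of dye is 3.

739

Δb = 1, so new z* = 736 + (3)·(1) = 736 + 3 = 739.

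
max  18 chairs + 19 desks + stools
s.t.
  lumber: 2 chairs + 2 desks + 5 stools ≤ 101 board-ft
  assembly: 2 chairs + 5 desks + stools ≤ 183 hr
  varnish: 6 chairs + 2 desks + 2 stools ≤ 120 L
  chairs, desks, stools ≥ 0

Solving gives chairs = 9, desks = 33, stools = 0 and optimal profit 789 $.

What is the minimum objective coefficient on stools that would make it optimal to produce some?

7

At the optimum: lumber uses 84 of 101 (slack = 17); assembly uses 183 of 183 (binding); varnish uses 120 of 120 (binding).
Since lumber is not tight, its dual is 0.
The binding rows give the dual system: 2·y_assembly + 6·y_varnish = 18 and 5·y_assembly + 2·y_varnish = 19.
→ y_assembly = 3 and y_varnish = 2.
stools enters the basis when its profit ≥ yᵀa₃ = 3·1 + 2·2 = 7.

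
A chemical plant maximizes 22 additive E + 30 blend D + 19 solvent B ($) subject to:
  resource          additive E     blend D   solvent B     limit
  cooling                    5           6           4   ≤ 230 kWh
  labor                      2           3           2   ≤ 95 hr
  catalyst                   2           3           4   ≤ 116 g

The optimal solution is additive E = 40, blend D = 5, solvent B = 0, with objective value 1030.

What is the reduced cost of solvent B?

At the optimum: cooling uses 230 of 230 (binding); labor uses 95 of 95 (binding); catalyst uses 95 of 116 (slack = 21).
Slack constraints have shadow price 0 (complementary slackness).
The binding rows give the dual system: 5·y_cooling + 2·y_labor = 22 and 6·y_cooling + 3·y_labor = 30.
→ y_cooling = 2 and y_labor = 6.
Reduced cost of solvent B: c₃ − yᵀa₃ = 19 − (2·4 + 6·2) = 19 − 20 = -1.

-1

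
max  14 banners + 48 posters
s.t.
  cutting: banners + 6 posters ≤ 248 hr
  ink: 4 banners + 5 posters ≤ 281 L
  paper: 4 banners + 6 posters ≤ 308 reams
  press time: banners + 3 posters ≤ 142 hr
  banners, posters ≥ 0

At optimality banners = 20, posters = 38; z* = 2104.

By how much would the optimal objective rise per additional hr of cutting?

At the optimum: cutting uses 248 of 248 (binding); ink uses 270 of 281 (slack = 11); paper uses 308 of 308 (binding); press time uses 134 of 142 (slack = 8).
Since ink, press time are not tight, their duals are 0.
The binding rows give the dual system: 1·y_cutting + 4·y_paper = 14 and 6·y_cutting + 6·y_paper = 48.
This yields shadow prices y_cutting = 6, y_paper = 2.
Shadow price of cutting = 6.

6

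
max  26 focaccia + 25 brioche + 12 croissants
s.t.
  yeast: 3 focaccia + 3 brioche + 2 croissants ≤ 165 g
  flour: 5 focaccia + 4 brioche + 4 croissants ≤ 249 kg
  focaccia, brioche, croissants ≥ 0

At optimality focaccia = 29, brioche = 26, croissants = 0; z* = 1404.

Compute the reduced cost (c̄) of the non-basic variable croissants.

Both yeast and flour are binding at x*.
From A_Bᵀ y = c: 3·y_yeast + 5·y_flour = 26; 3·y_yeast + 4·y_flour = 25.
→ y_yeast = 7 and y_flour = 1.
Reduced cost of croissants: c₃ − yᵀa₃ = 12 − (7·2 + 1·4) = 12 − 18 = -6.

-6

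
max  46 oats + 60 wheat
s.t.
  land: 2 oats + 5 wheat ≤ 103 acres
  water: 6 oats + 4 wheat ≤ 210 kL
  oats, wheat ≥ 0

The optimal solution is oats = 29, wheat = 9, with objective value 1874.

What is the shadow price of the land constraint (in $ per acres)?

Check each constraint at x*: land 103/103 (tight); water 210/210 (tight).
The binding rows give the dual system: 2·y_land + 6·y_water = 46 and 5·y_land + 4·y_water = 60.
Solving: y_land = 8, y_water = 5.
Shadow price of land = 8.

8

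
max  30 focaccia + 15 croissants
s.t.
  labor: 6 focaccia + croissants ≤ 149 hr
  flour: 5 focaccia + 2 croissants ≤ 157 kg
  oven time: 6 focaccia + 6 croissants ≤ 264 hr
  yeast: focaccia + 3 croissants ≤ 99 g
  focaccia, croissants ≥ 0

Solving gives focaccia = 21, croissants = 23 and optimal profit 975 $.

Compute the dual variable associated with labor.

3

Check each constraint at x*: labor 149/149 (tight); flour 151/157 (slack 6); oven time 264/264 (tight); yeast 90/99 (slack 9).
By complementary slackness, y = 0 for the non-binding constraints.
Dual feasibility on the basic columns requires 6·y_labor + 6·y_oven time = 30, 1·y_labor + 6·y_oven time = 15.
→ y_labor = 3 and y_oven time = 2.
Shadow price of labor = 3.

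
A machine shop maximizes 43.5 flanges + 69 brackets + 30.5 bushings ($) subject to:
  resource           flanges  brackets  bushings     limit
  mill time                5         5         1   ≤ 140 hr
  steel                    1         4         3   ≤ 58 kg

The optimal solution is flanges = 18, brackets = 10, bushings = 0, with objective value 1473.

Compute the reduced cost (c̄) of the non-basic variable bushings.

-2

Check each constraint at x*: mill time 140/140 (tight); steel 58/58 (tight).
Dual feasibility on the basic columns requires 5·y_mill time + 1·y_steel = 43.5, 5·y_mill time + 4·y_steel = 69.
→ y_mill time = 7 and y_steel = 8.5.
Reduced cost of bushings: c₃ − yᵀa₃ = 30.5 − (7·1 + 8.5·3) = 30.5 − 32.5 = -2.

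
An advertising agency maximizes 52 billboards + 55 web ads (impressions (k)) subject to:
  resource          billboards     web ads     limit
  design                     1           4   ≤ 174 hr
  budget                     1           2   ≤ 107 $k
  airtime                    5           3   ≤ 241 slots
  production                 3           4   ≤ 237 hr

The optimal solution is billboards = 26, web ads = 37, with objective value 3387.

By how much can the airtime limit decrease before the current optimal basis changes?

110.5

Binding constraints: design, airtime. The basis is B = [[1,4],[5,3]] with det -17.
Per unit decrease in airtime, x* moves by d = (-0.2353, 0.0588).
The basis stays optimal until billboards reaches 0; allowable decrease = 110.5 slots.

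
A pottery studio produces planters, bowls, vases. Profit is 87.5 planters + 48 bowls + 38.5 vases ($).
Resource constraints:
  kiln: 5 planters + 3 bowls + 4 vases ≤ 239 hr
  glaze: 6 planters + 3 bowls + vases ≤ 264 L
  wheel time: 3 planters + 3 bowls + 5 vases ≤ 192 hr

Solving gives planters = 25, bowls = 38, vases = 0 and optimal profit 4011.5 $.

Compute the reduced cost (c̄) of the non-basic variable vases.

Binding: kiln and glaze. Non-binding: wheel time (3 unused).
Since wheel time is not tight, its dual is 0.
Dual feasibility on the basic columns requires 5·y_kiln + 6·y_glaze = 87.5, 3·y_kiln + 3·y_glaze = 48.
Solving: y_kiln = 8.5, y_glaze = 7.5.
Reduced cost of vases: c₃ − yᵀa₃ = 38.5 − (8.5·4 + 7.5·1) = 38.5 − 41.5 = -3.

-3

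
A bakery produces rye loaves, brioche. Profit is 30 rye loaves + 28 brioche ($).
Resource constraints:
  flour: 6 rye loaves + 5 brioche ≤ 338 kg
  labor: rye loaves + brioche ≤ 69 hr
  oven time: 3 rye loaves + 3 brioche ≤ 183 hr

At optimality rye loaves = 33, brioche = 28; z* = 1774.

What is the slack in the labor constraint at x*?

labor used = 1·33 + 1·28 = 61; slack = 69 − 61 = 8.

8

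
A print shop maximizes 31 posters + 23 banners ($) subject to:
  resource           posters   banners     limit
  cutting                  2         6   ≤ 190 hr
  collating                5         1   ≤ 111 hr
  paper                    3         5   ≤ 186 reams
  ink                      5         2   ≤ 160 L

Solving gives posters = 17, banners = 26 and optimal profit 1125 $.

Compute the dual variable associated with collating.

5

Binding: cutting and collating. Non-binding: paper (5 unused), ink (23 unused).
By complementary slackness, y = 0 for the non-binding constraints.
Dual feasibility on the basic columns requires 2·y_cutting + 5·y_collating = 31, 6·y_cutting + 1·y_collating = 23.
Solving: y_cutting = 3, y_collating = 5.
Shadow price of collating = 5.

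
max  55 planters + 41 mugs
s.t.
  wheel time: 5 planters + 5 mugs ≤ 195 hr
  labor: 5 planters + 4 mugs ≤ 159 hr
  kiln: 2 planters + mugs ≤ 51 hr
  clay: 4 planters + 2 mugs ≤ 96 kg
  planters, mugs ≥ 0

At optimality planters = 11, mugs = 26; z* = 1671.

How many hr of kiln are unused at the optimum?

kiln used = 2·11 + 1·26 = 48; slack = 51 − 48 = 3.

3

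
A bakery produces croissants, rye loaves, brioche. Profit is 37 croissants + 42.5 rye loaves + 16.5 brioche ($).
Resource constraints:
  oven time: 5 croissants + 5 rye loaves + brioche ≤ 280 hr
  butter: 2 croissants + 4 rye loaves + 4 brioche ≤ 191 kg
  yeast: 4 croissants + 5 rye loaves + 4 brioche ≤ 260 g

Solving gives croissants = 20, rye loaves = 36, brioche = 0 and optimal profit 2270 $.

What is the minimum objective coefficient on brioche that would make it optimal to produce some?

At the optimum: oven time uses 280 of 280 (binding); butter uses 184 of 191 (slack = 7); yeast uses 260 of 260 (binding).
Slack constraints have shadow price 0 (complementary slackness).
From A_Bᵀ y = c: 5·y_oven time + 4·y_yeast = 37; 5·y_oven time + 5·y_yeast = 42.5.
Solving: y_oven time = 3, y_yeast = 5.5.
brioche enters the basis when its profit ≥ yᵀa₃ = 3·1 + 5.5·4 = 25.

25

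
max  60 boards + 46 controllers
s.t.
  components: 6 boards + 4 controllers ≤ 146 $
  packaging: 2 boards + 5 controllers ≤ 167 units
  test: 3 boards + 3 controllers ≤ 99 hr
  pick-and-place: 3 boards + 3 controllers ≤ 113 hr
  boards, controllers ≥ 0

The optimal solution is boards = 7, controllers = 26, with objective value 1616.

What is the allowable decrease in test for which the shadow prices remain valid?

26

Binding constraints: components, test. The basis is B = [[6,4],[3,3]] with det 6.
Per unit decrease in test, x* moves by d = (0.6667, -1).
The basis stays optimal until controllers reaches 0; allowable decrease = 26 hr.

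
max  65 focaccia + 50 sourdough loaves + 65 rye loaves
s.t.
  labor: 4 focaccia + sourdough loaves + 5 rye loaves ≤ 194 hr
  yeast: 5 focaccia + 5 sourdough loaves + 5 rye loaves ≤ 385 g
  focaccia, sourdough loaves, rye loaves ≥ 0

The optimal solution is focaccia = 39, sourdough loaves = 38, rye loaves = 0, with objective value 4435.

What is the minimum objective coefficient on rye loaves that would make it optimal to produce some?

70

Check each constraint at x*: labor 194/194 (tight); yeast 385/385 (tight).
Dual feasibility on the basic columns requires 4·y_labor + 5·y_yeast = 65, 1·y_labor + 5·y_yeast = 50.
→ y_labor = 5 and y_yeast = 9.
rye loaves enters the basis when its profit ≥ yᵀa₃ = 5·5 + 9·5 = 70.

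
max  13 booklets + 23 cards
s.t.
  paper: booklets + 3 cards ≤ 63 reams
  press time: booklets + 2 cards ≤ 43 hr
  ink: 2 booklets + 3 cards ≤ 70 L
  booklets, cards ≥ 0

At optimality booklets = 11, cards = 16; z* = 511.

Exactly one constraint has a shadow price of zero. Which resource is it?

paper

paper: 59/63 (slack 4)
press time: 43/43 (binding)
ink: 70/70 (binding)
By complementary slackness, a constraint with positive slack has shadow price 0 → paper.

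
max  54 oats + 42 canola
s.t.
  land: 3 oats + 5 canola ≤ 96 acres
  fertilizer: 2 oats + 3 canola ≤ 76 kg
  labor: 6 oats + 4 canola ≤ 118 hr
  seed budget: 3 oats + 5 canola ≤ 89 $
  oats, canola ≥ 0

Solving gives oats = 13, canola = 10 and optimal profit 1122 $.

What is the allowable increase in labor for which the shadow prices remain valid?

Binding constraints: labor, seed budget. The basis is B = [[6,4],[3,5]] with det 18.
Per unit increase in labor, x* moves by d = (0.2778, -0.1667).
The basis stays optimal until canola reaches 0; allowable increase = 60 hr.

60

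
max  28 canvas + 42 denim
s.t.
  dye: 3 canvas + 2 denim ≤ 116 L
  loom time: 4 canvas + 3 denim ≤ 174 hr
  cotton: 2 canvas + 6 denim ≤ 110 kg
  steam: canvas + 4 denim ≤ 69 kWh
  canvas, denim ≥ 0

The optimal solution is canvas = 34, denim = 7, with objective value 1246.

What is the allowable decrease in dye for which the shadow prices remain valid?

49

Binding constraints: dye, cotton. The basis is B = [[3,2],[2,6]] with det 14.
Per unit decrease in dye, x* moves by d = (-0.4286, 0.1429).
The basis stays optimal until steam becomes binding; allowable decrease = 49 L.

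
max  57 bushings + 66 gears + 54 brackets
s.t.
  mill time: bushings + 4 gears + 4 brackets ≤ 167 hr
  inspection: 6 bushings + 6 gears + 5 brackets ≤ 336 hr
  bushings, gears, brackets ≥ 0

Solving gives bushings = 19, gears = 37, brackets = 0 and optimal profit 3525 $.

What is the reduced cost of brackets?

Both mill time and inspection are binding at x*.
Dual feasibility on the basic columns requires 1·y_mill time + 6·y_inspection = 57, 4·y_mill time + 6·y_inspection = 66.
Solving: y_mill time = 3, y_inspection = 9.
Reduced cost of brackets: c₃ − yᵀa₃ = 54 − (3·4 + 9·5) = 54 − 57 = -3.

-3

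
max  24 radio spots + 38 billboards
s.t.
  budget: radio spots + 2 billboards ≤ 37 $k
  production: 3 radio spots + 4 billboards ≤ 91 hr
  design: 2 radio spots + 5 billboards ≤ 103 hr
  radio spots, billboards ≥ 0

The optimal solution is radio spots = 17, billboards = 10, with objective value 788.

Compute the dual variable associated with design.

0

Check each constraint at x*: budget 37/37 (tight); production 91/91 (tight); design 84/103 (slack 19).
By complementary slackness, y = 0 for the non-binding constraint.
From A_Bᵀ y = c: 1·y_budget + 3·y_production = 24; 2·y_budget + 4·y_production = 38.
→ y_budget = 9 and y_production = 5.
Shadow price of design = 0.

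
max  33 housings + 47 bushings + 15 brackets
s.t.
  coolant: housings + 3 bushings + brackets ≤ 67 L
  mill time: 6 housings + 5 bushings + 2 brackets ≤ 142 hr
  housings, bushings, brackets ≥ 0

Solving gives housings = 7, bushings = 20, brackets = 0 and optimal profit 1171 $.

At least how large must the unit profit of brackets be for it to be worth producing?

17

Both coolant and mill time are binding at x*.
The binding rows give the dual system: 1·y_coolant + 6·y_mill time = 33 and 3·y_coolant + 5·y_mill time = 47.
Solving: y_coolant = 9, y_mill time = 4.
brackets enters the basis when its profit ≥ yᵀa₃ = 9·1 + 4·2 = 17.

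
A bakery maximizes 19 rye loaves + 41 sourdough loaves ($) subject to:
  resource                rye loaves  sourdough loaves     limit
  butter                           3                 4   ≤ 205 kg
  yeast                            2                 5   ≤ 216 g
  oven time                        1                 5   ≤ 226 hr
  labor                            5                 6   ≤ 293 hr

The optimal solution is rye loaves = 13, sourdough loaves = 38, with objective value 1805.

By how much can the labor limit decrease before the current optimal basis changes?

33.8

Binding constraints: yeast, labor. The basis is B = [[2,5],[5,6]] with det -13.
Per unit decrease in labor, x* moves by d = (-0.3846, 0.1538).
The basis stays optimal until rye loaves reaches 0; allowable decrease = 33.8 hr.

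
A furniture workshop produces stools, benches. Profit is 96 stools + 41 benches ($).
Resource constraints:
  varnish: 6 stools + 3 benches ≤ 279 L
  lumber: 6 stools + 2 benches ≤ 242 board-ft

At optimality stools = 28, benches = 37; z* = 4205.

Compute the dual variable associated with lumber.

7

Check each constraint at x*: varnish 279/279 (tight); lumber 242/242 (tight).
From A_Bᵀ y = c: 6·y_varnish + 6·y_lumber = 96; 3·y_varnish + 2·y_lumber = 41.
This yields shadow prices y_varnish = 9, y_lumber = 7.
Shadow price of lumber = 7.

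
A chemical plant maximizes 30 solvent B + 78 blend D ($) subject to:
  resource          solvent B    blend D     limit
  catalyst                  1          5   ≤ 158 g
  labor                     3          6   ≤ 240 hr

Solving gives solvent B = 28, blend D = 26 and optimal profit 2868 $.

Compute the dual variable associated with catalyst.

Both catalyst and labor are binding at x*.
From A_Bᵀ y = c: 1·y_catalyst + 3·y_labor = 30; 5·y_catalyst + 6·y_labor = 78.
→ y_catalyst = 6 and y_labor = 8.
Shadow price of catalyst = 6.

6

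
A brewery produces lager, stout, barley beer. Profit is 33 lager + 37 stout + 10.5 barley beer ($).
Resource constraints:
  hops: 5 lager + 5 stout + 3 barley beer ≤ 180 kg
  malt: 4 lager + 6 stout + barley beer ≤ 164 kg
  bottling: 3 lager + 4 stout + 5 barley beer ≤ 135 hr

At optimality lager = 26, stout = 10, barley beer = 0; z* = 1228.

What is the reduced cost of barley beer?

-6.5

Binding: hops and malt. Non-binding: bottling (17 unused).
Since bottling is not tight, its dual is 0.
The binding rows give the dual system: 5·y_hops + 4·y_malt = 33 and 5·y_hops + 6·y_malt = 37.
This yields shadow prices y_hops = 5, y_malt = 2.
Reduced cost of barley beer: c₃ − yᵀa₃ = 10.5 − (5·3 + 2·1) = 10.5 − 17 = -6.5.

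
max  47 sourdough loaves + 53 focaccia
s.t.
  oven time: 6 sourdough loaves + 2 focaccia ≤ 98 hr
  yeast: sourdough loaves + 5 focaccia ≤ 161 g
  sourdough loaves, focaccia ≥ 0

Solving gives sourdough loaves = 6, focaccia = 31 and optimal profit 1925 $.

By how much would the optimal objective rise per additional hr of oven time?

Check each constraint at x*: oven time 98/98 (tight); yeast 161/161 (tight).
The binding rows give the dual system: 6·y_oven time + 1·y_yeast = 47 and 2·y_oven time + 5·y_yeast = 53.
→ y_oven time = 6.5 and y_yeast = 8.
Shadow price of oven time = 6.5.

6.5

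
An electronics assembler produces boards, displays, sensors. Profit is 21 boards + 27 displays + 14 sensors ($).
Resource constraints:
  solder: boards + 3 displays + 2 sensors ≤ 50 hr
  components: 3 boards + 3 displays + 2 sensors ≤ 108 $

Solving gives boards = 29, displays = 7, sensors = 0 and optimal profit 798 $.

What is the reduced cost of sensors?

-4

Both solder and components are binding at x*.
Dual feasibility on the basic columns requires 1·y_solder + 3·y_components = 21, 3·y_solder + 3·y_components = 27.
Solving: y_solder = 3, y_components = 6.
Reduced cost of sensors: c₃ − yᵀa₃ = 14 − (3·2 + 6·2) = 14 − 18 = -4.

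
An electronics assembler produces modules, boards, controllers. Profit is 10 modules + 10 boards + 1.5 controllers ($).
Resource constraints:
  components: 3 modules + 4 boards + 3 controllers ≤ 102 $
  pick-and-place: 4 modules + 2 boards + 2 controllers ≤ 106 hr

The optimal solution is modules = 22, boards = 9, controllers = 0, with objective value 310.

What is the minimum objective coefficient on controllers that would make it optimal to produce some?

8

Both components and pick-and-place are binding at x*.
The binding rows give the dual system: 3·y_components + 4·y_pick-and-place = 10 and 4·y_components + 2·y_pick-and-place = 10.
→ y_components = 2 and y_pick-and-place = 1.
controllers enters the basis when its profit ≥ yᵀa₃ = 2·3 + 1·2 = 8.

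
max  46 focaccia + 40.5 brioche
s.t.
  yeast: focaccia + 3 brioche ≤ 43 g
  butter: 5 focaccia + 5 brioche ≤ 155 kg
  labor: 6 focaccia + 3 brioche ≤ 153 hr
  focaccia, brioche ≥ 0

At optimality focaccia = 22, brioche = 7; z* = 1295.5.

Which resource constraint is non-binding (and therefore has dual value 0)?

butter

yeast: 43/43 (binding)
butter: 145/155 (slack 10)
labor: 153/153 (binding)
By complementary slackness, a constraint with positive slack has shadow price 0 → butter.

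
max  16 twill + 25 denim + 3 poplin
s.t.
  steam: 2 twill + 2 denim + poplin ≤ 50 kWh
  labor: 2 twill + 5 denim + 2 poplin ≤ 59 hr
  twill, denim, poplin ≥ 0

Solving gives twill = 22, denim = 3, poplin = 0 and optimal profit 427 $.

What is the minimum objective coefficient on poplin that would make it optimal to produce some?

Check each constraint at x*: steam 50/50 (tight); labor 59/59 (tight).
Dual feasibility on the basic columns requires 2·y_steam + 2·y_labor = 16, 2·y_steam + 5·y_labor = 25.
Solving: y_steam = 5, y_labor = 3.
poplin enters the basis when its profit ≥ yᵀa₃ = 5·1 + 3·2 = 11.

11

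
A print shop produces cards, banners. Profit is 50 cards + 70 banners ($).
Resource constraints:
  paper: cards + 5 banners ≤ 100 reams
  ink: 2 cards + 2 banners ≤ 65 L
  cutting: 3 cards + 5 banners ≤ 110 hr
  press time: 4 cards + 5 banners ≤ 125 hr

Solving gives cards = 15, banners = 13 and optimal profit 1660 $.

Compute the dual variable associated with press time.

8

At the optimum: paper uses 80 of 100 (slack = 20); ink uses 56 of 65 (slack = 9); cutting uses 110 of 110 (binding); press time uses 125 of 125 (binding).
Slack constraints have shadow price 0 (complementary slackness).
The binding rows give the dual system: 3·y_cutting + 4·y_press time = 50 and 5·y_cutting + 5·y_press time = 70.
Solving: y_cutting = 6, y_press time = 8.
Shadow price of press time = 8.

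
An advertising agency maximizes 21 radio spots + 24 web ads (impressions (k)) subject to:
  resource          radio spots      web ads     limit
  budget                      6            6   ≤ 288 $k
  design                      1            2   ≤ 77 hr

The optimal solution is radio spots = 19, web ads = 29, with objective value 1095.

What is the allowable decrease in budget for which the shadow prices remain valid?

Binding constraints: budget, design. The basis is B = [[6,6],[1,2]] with det 6.
Per unit decrease in budget, x* moves by d = (-0.3333, 0.1667).
The basis stays optimal until radio spots reaches 0; allowable decrease = 57 $k.

57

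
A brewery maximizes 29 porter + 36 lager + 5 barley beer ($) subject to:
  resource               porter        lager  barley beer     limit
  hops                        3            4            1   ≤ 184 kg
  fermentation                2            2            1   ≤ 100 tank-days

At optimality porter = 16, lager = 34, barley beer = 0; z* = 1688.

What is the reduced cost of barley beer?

-6

Check each constraint at x*: hops 184/184 (tight); fermentation 100/100 (tight).
The binding rows give the dual system: 3·y_hops + 2·y_fermentation = 29 and 4·y_hops + 2·y_fermentation = 36.
Solving: y_hops = 7, y_fermentation = 4.
Reduced cost of barley beer: c₃ − yᵀa₃ = 5 − (7·1 + 4·1) = 5 − 11 = -6.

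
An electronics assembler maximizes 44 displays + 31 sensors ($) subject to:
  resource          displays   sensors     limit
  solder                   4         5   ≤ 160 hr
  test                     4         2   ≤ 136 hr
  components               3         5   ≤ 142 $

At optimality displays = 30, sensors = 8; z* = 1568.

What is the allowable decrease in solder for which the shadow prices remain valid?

Binding constraints: solder, test. The basis is B = [[4,5],[4,2]] with det -12.
Per unit decrease in solder, x* moves by d = (0.1667, -0.3333).
The basis stays optimal until sensors reaches 0; allowable decrease = 24 hr.

24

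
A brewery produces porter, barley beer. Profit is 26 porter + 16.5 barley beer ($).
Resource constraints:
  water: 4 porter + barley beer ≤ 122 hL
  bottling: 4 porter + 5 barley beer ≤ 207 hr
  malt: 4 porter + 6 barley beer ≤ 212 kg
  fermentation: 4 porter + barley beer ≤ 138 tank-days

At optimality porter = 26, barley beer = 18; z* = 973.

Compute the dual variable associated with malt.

2

Binding: water and malt. Non-binding: bottling (13 unused), fermentation (16 unused).
Slack constraints have shadow price 0 (complementary slackness).
From A_Bᵀ y = c: 4·y_water + 4·y_malt = 26; 1·y_water + 6·y_malt = 16.5.
Solving: y_water = 4.5, y_malt = 2.
Shadow price of malt = 2.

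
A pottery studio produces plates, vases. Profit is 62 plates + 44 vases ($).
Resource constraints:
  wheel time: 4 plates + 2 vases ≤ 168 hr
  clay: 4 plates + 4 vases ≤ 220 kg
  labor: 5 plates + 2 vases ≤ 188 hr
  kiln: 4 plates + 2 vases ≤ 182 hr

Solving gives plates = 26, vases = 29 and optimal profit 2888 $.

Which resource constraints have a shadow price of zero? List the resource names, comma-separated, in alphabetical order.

wheel time: 162/168 (slack 6)
clay: 220/220 (binding)
labor: 188/188 (binding)
kiln: 162/182 (slack 20)
By complementary slackness, a constraint with positive slack has shadow price 0 → kiln, wheel time.

kiln, wheel time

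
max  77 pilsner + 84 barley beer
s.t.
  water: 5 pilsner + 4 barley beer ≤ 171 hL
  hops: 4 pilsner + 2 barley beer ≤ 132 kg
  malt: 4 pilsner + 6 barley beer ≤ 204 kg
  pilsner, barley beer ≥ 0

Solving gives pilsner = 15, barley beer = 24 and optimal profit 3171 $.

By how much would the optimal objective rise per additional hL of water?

Binding: water and malt. Non-binding: hops (24 unused).
By complementary slackness, y = 0 for the non-binding constraint.
Dual feasibility on the basic columns requires 5·y_water + 4·y_malt = 77, 4·y_water + 6·y_malt = 84.
This yields shadow prices y_water = 9, y_malt = 8.
Shadow price of water = 9.

9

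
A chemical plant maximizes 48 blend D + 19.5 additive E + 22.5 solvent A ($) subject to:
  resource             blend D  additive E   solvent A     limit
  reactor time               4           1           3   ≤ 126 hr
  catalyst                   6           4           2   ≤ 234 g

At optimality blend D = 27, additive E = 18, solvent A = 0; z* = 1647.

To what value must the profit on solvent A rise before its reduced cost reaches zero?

28.5

At the optimum: reactor time uses 126 of 126 (binding); catalyst uses 234 of 234 (binding).
From A_Bᵀ y = c: 4·y_reactor time + 6·y_catalyst = 48; 1·y_reactor time + 4·y_catalyst = 19.5.
→ y_reactor time = 7.5 and y_catalyst = 3.
solvent A enters the basis when its profit ≥ yᵀa₃ = 7.5·3 + 3·2 = 28.5.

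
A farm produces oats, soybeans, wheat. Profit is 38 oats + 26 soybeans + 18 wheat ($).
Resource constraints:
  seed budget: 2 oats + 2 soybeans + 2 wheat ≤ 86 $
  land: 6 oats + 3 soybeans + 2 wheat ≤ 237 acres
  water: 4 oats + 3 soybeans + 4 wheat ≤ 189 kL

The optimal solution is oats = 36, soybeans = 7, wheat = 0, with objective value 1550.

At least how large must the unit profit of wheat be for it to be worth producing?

Check each constraint at x*: seed budget 86/86 (tight); land 237/237 (tight); water 165/189 (slack 24).
Slack constraints have shadow price 0 (complementary slackness).
From A_Bᵀ y = c: 2·y_seed budget + 6·y_land = 38; 2·y_seed budget + 3·y_land = 26.
This yields shadow prices y_seed budget = 7, y_land = 4.
wheat enters the basis when its profit ≥ yᵀa₃ = 7·2 + 4·2 = 22.

22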